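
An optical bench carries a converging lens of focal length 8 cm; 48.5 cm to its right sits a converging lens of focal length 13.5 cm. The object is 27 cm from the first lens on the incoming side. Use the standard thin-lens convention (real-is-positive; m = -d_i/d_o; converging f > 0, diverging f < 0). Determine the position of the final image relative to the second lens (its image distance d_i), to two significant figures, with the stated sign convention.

Lens 1: 1/d_i1 = 1/f_1 - 1/d_o1 = 1/8 - 1/27 = 0.08796 cm^-1, so d_i1 = 11.368 cm.
The intermediate image is 11.368 cm to the right of lens 1, so d_o2 = L - d_i1 = 48.5 - 11.368 = 37.132 cm.
Lens 2: 1/d_i2 = 1/f_2 - 1/d_o2 = 1/13.5 - 1/(37.132) = 0.04714 cm^-1, so d_i2 = 21.212 cm.

21 cm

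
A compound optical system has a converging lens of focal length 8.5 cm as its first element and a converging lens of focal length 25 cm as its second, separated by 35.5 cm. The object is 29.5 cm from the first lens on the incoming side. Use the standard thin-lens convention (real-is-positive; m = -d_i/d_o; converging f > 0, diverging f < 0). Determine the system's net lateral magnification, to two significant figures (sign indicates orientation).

Lens 1: 1/d_i1 = 1/f_1 - 1/d_o1 = 1/8.5 - 1/29.5 = 0.08375 cm^-1, so d_i1 = 11.940 cm.
m_1 = -(11.940)/29.5 = -0.4048.
Object distance for lens 2: d_o2 = 35.5 - 11.940 = 23.560 cm.
Lens 2: 1/d_i2 = 1/f_2 - 1/d_o2 = 1/25 - 1/(23.560) = -0.00245 cm^-1, so d_i2 = -408.884 cm.
m_2 = -(-408.884)/(23.560) = 17.3554.
The system's lateral magnification is m_1 m_2 = (-0.4048)(17.3554) = -7.0248.

-7.0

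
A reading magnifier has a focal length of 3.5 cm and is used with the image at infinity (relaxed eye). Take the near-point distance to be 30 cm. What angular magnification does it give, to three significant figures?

8.57

M = D/f = 30/3.5 = 8.571.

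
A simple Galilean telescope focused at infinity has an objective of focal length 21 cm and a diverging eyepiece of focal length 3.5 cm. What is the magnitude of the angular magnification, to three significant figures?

|M| = f_obj/|f_eye| = 21/3.5 = 6.000.

6.00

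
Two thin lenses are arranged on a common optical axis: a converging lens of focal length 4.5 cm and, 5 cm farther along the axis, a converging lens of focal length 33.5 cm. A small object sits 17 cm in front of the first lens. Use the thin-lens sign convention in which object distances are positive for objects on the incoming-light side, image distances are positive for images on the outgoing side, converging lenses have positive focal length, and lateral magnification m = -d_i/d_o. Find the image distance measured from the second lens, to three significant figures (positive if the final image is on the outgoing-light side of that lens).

Lens 1: 1/d_i1 = 1/f_1 - 1/d_o1 = 1/4.5 - 1/17 = 0.16340 cm^-1, so d_i1 = 6.120 cm.
This image would form 6.120 cm past lens 1, i.e. 1.120 cm beyond lens 2, so it is a virtual object for lens 2: d_o2 = 5 - 6.120 = -1.120 cm.
Lens 2: 1/d_i2 = 1/f_2 - 1/d_o2 = 1/33.5 - 1/(-1.120) = 0.92271 cm^-1, so d_i2 = 1.084 cm.

1.08 cm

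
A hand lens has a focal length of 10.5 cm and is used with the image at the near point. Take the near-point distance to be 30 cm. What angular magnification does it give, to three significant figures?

M = 1 + D/f = 1 + 30/10.5 = 3.857.

3.86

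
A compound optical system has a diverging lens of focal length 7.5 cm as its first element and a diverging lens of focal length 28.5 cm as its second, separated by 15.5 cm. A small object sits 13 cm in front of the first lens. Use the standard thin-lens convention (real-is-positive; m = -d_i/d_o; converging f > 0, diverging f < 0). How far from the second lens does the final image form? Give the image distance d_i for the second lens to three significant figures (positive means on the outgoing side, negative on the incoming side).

-11.8 cm

Lens 1: 1/d_i1 = 1/f_1 - 1/d_o1 = 1/(-7.5) - 1/13 = -0.21026 cm^-1, so d_i1 = -4.756 cm.
With d_i1 < 0 the first image is virtual and lies on the object side; the object distance for lens 2 is d_o2 = 15.5 - (-4.756) = 20.256 cm.
Lens 2: 1/d_i2 = 1/f_2 - 1/d_o2 = 1/(-28.5) - 1/(20.256) = -0.08446 cm^-1, so d_i2 = -11.841 cm.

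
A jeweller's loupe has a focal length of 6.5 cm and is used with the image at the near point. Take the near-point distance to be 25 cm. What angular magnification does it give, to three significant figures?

4.85

M = 1 + D/f = 1 + 25/6.5 = 4.846.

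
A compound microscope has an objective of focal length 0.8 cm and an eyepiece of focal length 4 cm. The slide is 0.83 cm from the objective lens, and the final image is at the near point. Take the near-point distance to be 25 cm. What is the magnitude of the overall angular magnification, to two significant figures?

190

Objective: 1/d_i = 1/f_obj - 1/d_o = 1/0.8 - 1/0.83 = 0.04518 cm^-1, so d_i = 22.133 cm.
m_obj = -d_i/d_o = -22.133/0.83 = -26.667.
Eyepiece angular magnification (image at near point): M_eye = 1 + D/f_e = 1 + 25/4 = 7.250.
Overall M = m_obj x M_eye = (-26.667)(7.250) = -193.33.
|M| = 193.33.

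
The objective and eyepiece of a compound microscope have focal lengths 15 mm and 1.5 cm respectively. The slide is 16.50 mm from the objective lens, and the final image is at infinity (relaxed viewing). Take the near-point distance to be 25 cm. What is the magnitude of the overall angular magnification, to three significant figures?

167

Convert to cm: f_obj = 15 mm = 1.5 cm; d_o = 16.50 mm = 1.65 cm.
Objective: 1/d_i = 1/f_obj - 1/d_o = 1/1.5 - 1/1.65 = 0.06061 cm^-1, so d_i = 16.500 cm.
m_obj = -d_i/d_o = -16.500/1.65 = -10.000.
Eyepiece angular magnification (image at infinity): M_eye = D/f_e = 25/1.5 = 16.667.
Overall M = m_obj x M_eye = (-10.000)(16.667) = -166.67.
|M| = 166.67.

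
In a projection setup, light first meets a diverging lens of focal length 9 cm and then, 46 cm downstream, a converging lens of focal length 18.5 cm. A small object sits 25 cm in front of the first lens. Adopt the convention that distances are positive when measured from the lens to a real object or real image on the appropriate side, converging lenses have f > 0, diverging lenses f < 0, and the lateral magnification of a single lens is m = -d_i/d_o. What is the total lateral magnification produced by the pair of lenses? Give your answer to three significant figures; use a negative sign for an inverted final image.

-0.144

Lens 1: 1/d_i1 = 1/f_1 - 1/d_o1 = 1/(-9) - 1/25 = -0.15111 cm^-1, so d_i1 = -6.618 cm.
m_1 = -(-6.618)/25 = 0.2647.
With d_i1 < 0 the first image is virtual and lies on the object side; the object distance for lens 2 is d_o2 = 46 - (-6.618) = 52.618 cm.
Lens 2: 1/d_i2 = 1/f_2 - 1/d_o2 = 1/18.5 - 1/(52.618) = 0.03505 cm^-1, so d_i2 = 28.531 cm.
m_2 = -(28.531)/(52.618) = -0.5422.
Total m = m_1 x m_2 = (0.2647)(-0.5422) = -0.1435.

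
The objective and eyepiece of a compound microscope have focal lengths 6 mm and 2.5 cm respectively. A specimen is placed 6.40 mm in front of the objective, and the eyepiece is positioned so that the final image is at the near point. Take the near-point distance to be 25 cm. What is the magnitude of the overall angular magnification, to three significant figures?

165

Convert to cm: f_obj = 6 mm = 0.6 cm; d_o = 6.40 mm = 0.64 cm.
Objective: 1/d_i = 1/f_obj - 1/d_o = 1/0.6 - 1/0.64 = 0.10417 cm^-1, so d_i = 9.600 cm.
m_obj = -d_i/d_o = -9.600/0.64 = -15.000.
Eyepiece angular magnification (image at near point): M_eye = 1 + D/f_e = 1 + 25/2.5 = 11.000.
Overall M = m_obj x M_eye = (-15.000)(11.000) = -165.00.
|M| = 165.00.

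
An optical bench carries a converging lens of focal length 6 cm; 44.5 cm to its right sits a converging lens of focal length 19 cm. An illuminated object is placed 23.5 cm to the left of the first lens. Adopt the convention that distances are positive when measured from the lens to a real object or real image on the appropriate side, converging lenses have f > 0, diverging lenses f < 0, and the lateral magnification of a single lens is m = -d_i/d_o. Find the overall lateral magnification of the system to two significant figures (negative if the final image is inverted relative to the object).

0.37

First lens: d_i1 = 1/(1/6 - 1/23.5) = 8.057 cm.
m_1 = -(8.057)/23.5 = -0.3429.
Object distance for lens 2: d_o2 = 44.5 - 8.057 = 36.443 cm.
Second lens: d_i2 = 1/(1/19 - 1/(36.443)) = 39.696 cm.
m_2 = -(39.696)/(36.443) = -1.0893.
Total m = m_1 x m_2 = (-0.3429)(-1.0893) = 0.3735.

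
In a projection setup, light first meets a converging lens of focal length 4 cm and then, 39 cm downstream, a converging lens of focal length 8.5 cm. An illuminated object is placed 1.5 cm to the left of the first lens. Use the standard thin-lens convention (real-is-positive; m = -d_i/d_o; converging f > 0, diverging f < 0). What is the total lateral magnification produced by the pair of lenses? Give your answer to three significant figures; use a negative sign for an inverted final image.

First lens: d_i1 = 1/(1/4 - 1/1.5) = -2.400 cm.
m_1 = -(-2.400)/1.5 = 1.6000.
The intermediate image is virtual, 2.400 cm to the left of lens 1, so d_o2 = L - d_i1 = 39 - (-2.400) = 41.400 cm.
Second lens: d_i2 = 1/(1/8.5 - 1/(41.400)) = 10.696 cm.
m_2 = -(10.696)/(41.400) = -0.2584.
Total m = m_1 x m_2 = (1.6000)(-0.2584) = -0.4134.

-0.413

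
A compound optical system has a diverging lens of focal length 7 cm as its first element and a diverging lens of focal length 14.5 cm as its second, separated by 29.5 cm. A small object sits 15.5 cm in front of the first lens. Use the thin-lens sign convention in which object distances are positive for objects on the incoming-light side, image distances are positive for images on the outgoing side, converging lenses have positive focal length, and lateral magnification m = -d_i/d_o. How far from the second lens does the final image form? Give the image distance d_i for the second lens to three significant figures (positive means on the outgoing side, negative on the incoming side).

-10.2 cm

Lens 1: 1/d_i1 = 1/f_1 - 1/d_o1 = 1/(-7) - 1/15.5 = -0.20737 cm^-1, so d_i1 = -4.822 cm.
The intermediate image is virtual, 4.822 cm to the left of lens 1, so d_o2 = L - d_i1 = 29.5 - (-4.822) = 34.322 cm.
Lens 2: 1/d_i2 = 1/f_2 - 1/d_o2 = 1/(-14.5) - 1/(34.322) = -0.09810 cm^-1, so d_i2 = -10.194 cm.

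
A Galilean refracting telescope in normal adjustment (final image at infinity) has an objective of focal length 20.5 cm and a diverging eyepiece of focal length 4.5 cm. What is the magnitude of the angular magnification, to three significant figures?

|M| = f_obj/|f_eye| = 20.5/4.5 = 4.556.

4.56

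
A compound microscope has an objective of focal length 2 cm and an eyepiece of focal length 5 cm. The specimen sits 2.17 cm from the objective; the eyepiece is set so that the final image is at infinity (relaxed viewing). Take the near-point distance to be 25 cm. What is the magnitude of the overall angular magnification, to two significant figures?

59

Objective: 1/d_i = 1/f_obj - 1/d_o = 1/2 - 1/2.17 = 0.03917 cm^-1, so d_i = 25.529 cm.
m_obj = -d_i/d_o = -25.529/2.17 = -11.765.
Eyepiece angular magnification (image at infinity): M_eye = D/f_e = 25/5 = 5.000.
Overall M = m_obj x M_eye = (-11.765)(5.000) = -58.82.
|M| = 58.82.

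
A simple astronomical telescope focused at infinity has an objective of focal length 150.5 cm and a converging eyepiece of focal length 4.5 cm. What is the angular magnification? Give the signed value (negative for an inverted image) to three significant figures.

M = -f_obj/f_eye = -150.5/(4.5) = -33.444.

-33.4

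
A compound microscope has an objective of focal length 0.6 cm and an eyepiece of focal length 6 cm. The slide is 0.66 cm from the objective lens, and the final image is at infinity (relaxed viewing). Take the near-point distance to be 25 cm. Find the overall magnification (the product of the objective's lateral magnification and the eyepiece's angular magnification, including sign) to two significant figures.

-42

Objective: 1/d_i = 1/f_obj - 1/d_o = 1/0.6 - 1/0.66 = 0.15152 cm^-1, so d_i = 6.600 cm.
m_obj = -d_i/d_o = -6.600/0.66 = -10.000.
Eyepiece angular magnification (image at infinity): M_eye = D/f_e = 25/6 = 4.167.
Overall M = m_obj x M_eye = (-10.000)(4.167) = -41.67.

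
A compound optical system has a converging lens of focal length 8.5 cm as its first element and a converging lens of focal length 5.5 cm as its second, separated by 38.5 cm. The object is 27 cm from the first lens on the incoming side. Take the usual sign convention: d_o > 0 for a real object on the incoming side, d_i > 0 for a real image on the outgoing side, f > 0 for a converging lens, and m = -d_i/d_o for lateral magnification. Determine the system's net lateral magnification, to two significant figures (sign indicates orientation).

0.12

First lens: d_i1 = 1/(1/8.5 - 1/27) = 12.405 cm.
m_1 = -(12.405)/27 = -0.4595.
The intermediate image is 12.405 cm to the right of lens 1, so d_o2 = L - d_i1 = 38.5 - 12.405 = 26.095 cm.
Second lens: d_i2 = 1/(1/5.5 - 1/(26.095)) = 6.969 cm.
m_2 = -(6.969)/(26.095) = -0.2671.
Total m = m_1 x m_2 = (-0.4595)(-0.2671) = 0.1227.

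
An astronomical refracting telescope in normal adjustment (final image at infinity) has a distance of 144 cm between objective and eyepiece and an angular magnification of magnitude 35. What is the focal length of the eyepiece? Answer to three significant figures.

In normal adjustment the tube length equals f_obj + f_eye and |M| = f_obj/f_eye.
So f_obj = 35 f_eye and 35 f_eye + f_eye = 144 cm, giving f_eye = 144/36 = 4.000 cm and f_obj = 140.000 cm.

4.00 cm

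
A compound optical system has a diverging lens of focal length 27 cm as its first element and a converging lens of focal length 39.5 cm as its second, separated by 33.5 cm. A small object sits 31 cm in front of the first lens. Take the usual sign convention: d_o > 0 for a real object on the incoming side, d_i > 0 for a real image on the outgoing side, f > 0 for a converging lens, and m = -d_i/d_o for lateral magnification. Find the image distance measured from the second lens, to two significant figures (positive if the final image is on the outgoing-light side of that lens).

220 cm

Lens 1: 1/d_i1 = 1/f_1 - 1/d_o1 = 1/(-27) - 1/31 = -0.06930 cm^-1, so d_i1 = -14.431 cm.
The intermediate image is virtual, 14.431 cm to the left of lens 1, so d_o2 = L - d_i1 = 33.5 - (-14.431) = 47.931 cm.
Lens 2: 1/d_i2 = 1/f_2 - 1/d_o2 = 1/39.5 - 1/(47.931) = 0.00445 cm^-1, so d_i2 = 224.560 cm.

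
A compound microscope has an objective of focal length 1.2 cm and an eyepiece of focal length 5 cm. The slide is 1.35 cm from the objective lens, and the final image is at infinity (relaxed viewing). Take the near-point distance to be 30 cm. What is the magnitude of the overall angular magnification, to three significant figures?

Objective: 1/d_i = 1/f_obj - 1/d_o = 1/1.2 - 1/1.35 = 0.09259 cm^-1, so d_i = 10.800 cm.
m_obj = -d_i/d_o = -10.800/1.35 = -8.000.
Eyepiece angular magnification (image at infinity): M_eye = D/f_e = 30/5 = 6.000.
Overall M = m_obj x M_eye = (-8.000)(6.000) = -48.00.
|M| = 48.00.

48.0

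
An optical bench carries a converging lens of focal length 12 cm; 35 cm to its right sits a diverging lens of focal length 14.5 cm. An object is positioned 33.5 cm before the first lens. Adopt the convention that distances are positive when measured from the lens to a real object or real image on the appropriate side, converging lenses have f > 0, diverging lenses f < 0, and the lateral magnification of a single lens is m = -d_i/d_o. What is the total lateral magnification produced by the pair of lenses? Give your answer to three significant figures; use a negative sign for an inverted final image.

First lens: d_i1 = 1/(1/12 - 1/33.5) = 18.698 cm.
m_1 = -(18.698)/33.5 = -0.5581.
Object distance for lens 2: d_o2 = 35 - 18.698 = 16.302 cm.
Second lens: d_i2 = 1/(1/(-14.5) - 1/(16.302)) = -7.674 cm.
m_2 = -(-7.674)/(16.302) = 0.4707.
Overall magnification: m = m_1 m_2 = -0.2627.

-0.263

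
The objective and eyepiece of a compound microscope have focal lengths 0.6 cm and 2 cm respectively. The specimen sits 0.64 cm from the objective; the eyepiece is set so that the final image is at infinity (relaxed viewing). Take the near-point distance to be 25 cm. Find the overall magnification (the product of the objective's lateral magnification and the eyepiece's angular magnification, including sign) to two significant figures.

Objective: 1/d_i = 1/f_obj - 1/d_o = 1/0.6 - 1/0.64 = 0.10417 cm^-1, so d_i = 9.600 cm.
m_obj = -d_i/d_o = -9.600/0.64 = -15.000.
Eyepiece angular magnification (image at infinity): M_eye = D/f_e = 25/2 = 12.500.
Overall M = m_obj x M_eye = (-15.000)(12.500) = -187.50.

-190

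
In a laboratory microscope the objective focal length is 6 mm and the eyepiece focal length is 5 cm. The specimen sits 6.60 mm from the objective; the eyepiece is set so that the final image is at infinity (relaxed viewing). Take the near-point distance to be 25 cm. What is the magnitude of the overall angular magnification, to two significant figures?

Convert to cm: f_obj = 6 mm = 0.6 cm; d_o = 6.60 mm = 0.66 cm.
Objective: 1/d_i = 1/f_obj - 1/d_o = 1/0.6 - 1/0.66 = 0.15152 cm^-1, so d_i = 6.600 cm.
m_obj = -d_i/d_o = -6.600/0.66 = -10.000.
Eyepiece angular magnification (image at infinity): M_eye = D/f_e = 25/5 = 5.000.
Overall M = m_obj x M_eye = (-10.000)(5.000) = -50.00.
|M| = 50.00.

50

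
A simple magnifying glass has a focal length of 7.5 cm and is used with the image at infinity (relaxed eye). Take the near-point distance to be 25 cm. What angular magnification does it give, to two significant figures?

3.3

M = D/f = 25/7.5 = 3.333.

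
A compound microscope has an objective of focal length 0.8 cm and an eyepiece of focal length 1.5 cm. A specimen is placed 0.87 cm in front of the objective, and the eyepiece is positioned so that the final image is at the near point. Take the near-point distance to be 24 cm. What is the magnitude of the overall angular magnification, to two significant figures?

190

Objective: 1/d_i = 1/f_obj - 1/d_o = 1/0.8 - 1/0.87 = 0.10057 cm^-1, so d_i = 9.943 cm.
m_obj = -d_i/d_o = -9.943/0.87 = -11.429.
Eyepiece angular magnification (image at near point): M_eye = 1 + D/f_e = 1 + 24/1.5 = 17.000.
Overall M = m_obj x M_eye = (-11.429)(17.000) = -194.29.
|M| = 194.29.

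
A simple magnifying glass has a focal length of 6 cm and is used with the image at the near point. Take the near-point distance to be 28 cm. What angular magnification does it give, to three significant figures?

M = 1 + D/f = 1 + 28/6 = 5.667.

5.67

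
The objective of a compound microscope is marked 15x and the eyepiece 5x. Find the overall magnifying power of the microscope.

75

The overall magnification of a compound microscope is the product of the objective and eyepiece magnifications:
M = M_obj x M_eye = 15 x 5 = 75.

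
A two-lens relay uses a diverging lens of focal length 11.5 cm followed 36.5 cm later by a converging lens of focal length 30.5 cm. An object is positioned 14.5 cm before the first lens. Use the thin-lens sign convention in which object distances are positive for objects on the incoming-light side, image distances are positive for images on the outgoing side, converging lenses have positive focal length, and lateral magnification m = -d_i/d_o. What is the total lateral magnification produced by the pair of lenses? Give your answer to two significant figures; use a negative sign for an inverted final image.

First lens: d_i1 = 1/(1/(-11.5) - 1/14.5) = -6.413 cm.
m_1 = -(-6.413)/14.5 = 0.4423.
The intermediate image is virtual, 6.413 cm to the left of lens 1, so d_o2 = L - d_i1 = 36.5 - (-6.413) = 42.913 cm.
Second lens: d_i2 = 1/(1/30.5 - 1/(42.913)) = 105.439 cm.
m_2 = -(105.439)/(42.913) = -2.4570.
The system's lateral magnification is m_1 m_2 = (0.4423)(-2.4570) = -1.0868.

-1.1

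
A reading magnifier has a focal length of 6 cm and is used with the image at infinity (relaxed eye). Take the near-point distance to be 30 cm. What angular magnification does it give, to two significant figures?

M = D/f = 30/6 = 5.000.

5.0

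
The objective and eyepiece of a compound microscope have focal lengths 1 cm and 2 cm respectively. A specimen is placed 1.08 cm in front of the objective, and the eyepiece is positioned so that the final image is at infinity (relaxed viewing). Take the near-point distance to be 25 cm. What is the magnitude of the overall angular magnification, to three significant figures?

Objective: 1/d_i = 1/f_obj - 1/d_o = 1/1 - 1/1.08 = 0.07407 cm^-1, so d_i = 13.500 cm.
m_obj = -d_i/d_o = -13.500/1.08 = -12.500.
Eyepiece angular magnification (image at infinity): M_eye = D/f_e = 25/2 = 12.500.
Overall M = m_obj x M_eye = (-12.500)(12.500) = -156.25.
|M| = 156.25.

156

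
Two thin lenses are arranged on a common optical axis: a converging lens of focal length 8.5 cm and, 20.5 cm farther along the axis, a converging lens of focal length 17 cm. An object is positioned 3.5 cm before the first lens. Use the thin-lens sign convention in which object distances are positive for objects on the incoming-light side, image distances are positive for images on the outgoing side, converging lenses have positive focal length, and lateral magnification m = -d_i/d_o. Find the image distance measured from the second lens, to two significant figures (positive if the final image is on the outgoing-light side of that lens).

First lens: d_i1 = 1/(1/8.5 - 1/3.5) = -5.950 cm.
With d_i1 < 0 the first image is virtual and lies on the object side; the object distance for lens 2 is d_o2 = 20.5 - (-5.950) = 26.450 cm.
Second lens: d_i2 = 1/(1/17 - 1/(26.450)) = 47.582 cm.

48 cm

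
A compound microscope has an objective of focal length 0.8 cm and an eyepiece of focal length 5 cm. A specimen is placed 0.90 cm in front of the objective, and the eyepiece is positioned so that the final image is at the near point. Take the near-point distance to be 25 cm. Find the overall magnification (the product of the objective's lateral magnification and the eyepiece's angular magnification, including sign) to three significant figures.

Objective: 1/d_i = 1/f_obj - 1/d_o = 1/0.8 - 1/0.90 = 0.13889 cm^-1, so d_i = 7.200 cm.
m_obj = -d_i/d_o = -7.200/0.90 = -8.000.
Eyepiece angular magnification (image at near point): M_eye = 1 + D/f_e = 1 + 25/5 = 6.000.
Overall M = m_obj x M_eye = (-8.000)(6.000) = -48.00.

-48.0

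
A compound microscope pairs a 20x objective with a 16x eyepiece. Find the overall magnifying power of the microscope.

The overall magnification of a compound microscope is the product of the objective and eyepiece magnifications:
M = M_obj x M_eye = 20 x 16 = 320.

320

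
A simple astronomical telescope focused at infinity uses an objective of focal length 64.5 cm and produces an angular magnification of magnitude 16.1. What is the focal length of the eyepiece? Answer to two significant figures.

|M| = f_obj/f_eye, so f_eye = f_obj/|M| = 64.5/16.1 = 4.006 cm.

4.0 cm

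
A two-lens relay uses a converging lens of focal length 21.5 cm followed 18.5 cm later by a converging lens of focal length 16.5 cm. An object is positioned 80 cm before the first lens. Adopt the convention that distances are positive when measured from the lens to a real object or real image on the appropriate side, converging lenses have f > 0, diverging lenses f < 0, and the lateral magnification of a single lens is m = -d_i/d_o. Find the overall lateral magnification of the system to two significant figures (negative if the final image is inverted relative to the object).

Applying the thin-lens equation to the first lens, 1/21.5 = 1/80 + 1/d_i1, which gives d_i1 = 29.402 cm.
Its lateral magnification is m_1 = -d_i1/d_o1 = -(29.402)/80 = -0.3675.
Since 29.402 cm > 18.5 cm, the first image lies past the second lens and serves as a virtual object: d_o2 = L - d_i1 = -10.902 cm.
Applying the thin-lens equation again with f_2 = 16.5 cm and d_o2 = -10.902 cm gives d_i2 = 6.564 cm.
m_2 = -(6.564)/(-10.902) = 0.6022.
The system's lateral magnification is m_1 m_2 = (-0.3675)(0.6022) = -0.2213.

-0.22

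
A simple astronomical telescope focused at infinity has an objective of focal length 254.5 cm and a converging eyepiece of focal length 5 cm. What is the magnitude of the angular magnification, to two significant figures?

51

|M| = f_obj/|f_eye| = 254.5/5 = 50.900.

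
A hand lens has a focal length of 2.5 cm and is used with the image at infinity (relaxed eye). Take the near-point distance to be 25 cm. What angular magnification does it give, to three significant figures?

M = D/f = 25/2.5 = 10.000.

10.0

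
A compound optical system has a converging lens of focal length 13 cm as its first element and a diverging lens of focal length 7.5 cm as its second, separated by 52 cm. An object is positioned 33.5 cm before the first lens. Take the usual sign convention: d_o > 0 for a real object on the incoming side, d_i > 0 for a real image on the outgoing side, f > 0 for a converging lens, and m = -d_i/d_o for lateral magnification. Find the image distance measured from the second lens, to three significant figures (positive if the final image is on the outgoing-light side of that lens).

-6.03 cm

First lens: d_i1 = 1/(1/13 - 1/33.5) = 21.244 cm.
That image sits 30.756 cm in front of the second lens, so d_o2 = 30.756 cm.
Second lens: d_i2 = 1/(1/(-7.5) - 1/(30.756)) = -6.030 cm.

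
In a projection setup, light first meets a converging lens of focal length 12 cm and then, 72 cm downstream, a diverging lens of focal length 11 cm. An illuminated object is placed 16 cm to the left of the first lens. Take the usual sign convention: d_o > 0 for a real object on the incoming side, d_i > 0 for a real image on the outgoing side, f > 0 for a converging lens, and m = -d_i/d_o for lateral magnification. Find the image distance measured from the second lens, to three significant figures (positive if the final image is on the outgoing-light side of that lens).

Applying the thin-lens equation to the first lens, 1/12 = 1/16 + 1/d_i1, which gives d_i1 = 48.000 cm.
That image sits 24.000 cm in front of the second lens, so d_o2 = 24.000 cm.
Applying the thin-lens equation again with f_2 = -11 cm and d_o2 = 24.000 cm gives d_i2 = -7.543 cm.

-7.54 cm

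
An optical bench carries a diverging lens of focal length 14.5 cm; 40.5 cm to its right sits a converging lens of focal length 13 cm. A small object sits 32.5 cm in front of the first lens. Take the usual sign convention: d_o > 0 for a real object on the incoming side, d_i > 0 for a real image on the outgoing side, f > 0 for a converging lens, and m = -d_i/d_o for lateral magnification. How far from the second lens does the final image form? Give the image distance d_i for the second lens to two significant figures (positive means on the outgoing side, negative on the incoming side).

18 cm

Applying the thin-lens equation to the first lens, 1/(-14.5) = 1/32.5 + 1/d_i1, which gives d_i1 = -10.027 cm.
With d_i1 < 0 the first image is virtual and lies on the object side; the object distance for lens 2 is d_o2 = 40.5 - (-10.027) = 50.527 cm.
Applying the thin-lens equation again with f_2 = 13 cm and d_o2 = 50.527 cm gives d_i2 = 17.503 cm.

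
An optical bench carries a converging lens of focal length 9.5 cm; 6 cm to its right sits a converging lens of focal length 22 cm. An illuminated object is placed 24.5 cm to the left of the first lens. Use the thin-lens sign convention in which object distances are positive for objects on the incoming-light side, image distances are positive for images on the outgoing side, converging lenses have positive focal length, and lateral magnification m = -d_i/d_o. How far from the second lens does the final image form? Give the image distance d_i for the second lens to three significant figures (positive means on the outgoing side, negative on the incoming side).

6.64 cm

Lens 1: 1/d_i1 = 1/f_1 - 1/d_o1 = 1/9.5 - 1/24.5 = 0.06445 cm^-1, so d_i1 = 15.517 cm.
Since 15.517 cm > 6 cm, the first image lies past the second lens and serves as a virtual object: d_o2 = L - d_i1 = -9.517 cm.
Lens 2: 1/d_i2 = 1/f_2 - 1/d_o2 = 1/22 - 1/(-9.517) = 0.15053 cm^-1, so d_i2 = 6.643 cm.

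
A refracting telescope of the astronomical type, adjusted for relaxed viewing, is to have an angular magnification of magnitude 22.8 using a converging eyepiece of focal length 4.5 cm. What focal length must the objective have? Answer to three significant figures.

103 cm

|M| = f_obj/|f_eye|, so f_obj = |M| x |f_eye| = 22.8 x 4.5 = 102.600 cm.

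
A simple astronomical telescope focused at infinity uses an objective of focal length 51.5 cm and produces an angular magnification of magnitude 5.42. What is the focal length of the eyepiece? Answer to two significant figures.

|M| = f_obj/f_eye, so f_eye = f_obj/|M| = 51.5/5.42 = 9.502 cm.

9.5 cm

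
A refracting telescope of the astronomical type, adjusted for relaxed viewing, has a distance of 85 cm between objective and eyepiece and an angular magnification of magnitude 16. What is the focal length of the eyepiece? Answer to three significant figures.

5.00 cm

In normal adjustment the tube length equals f_obj + f_eye and |M| = f_obj/f_eye.
So f_obj = 16 f_eye and 16 f_eye + f_eye = 85 cm, giving f_eye = 85/17 = 5.000 cm and f_obj = 80.000 cm.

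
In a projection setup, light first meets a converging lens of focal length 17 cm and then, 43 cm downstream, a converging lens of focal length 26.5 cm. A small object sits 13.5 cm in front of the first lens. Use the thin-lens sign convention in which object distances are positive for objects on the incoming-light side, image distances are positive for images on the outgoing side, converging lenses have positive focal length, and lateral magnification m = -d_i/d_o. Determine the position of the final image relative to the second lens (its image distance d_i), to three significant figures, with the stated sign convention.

Lens 1: 1/d_i1 = 1/f_1 - 1/d_o1 = 1/17 - 1/13.5 = -0.01525 cm^-1, so d_i1 = -65.571 cm.
With d_i1 < 0 the first image is virtual and lies on the object side; the object distance for lens 2 is d_o2 = 43 - (-65.571) = 108.571 cm.
Lens 2: 1/d_i2 = 1/f_2 - 1/d_o2 = 1/26.5 - 1/(108.571) = 0.02853 cm^-1, so d_i2 = 35.057 cm.

35.1 cm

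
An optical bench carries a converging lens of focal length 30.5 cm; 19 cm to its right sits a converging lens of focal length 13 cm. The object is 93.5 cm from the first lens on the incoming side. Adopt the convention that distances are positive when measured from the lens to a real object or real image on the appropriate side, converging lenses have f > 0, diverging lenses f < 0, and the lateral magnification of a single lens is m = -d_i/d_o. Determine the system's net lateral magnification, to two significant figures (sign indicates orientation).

Applying the thin-lens equation to the first lens, 1/30.5 = 1/93.5 + 1/d_i1, which gives d_i1 = 45.266 cm.
Its lateral magnification is m_1 = -d_i1/d_o1 = -(45.266)/93.5 = -0.4841.
Since 45.266 cm > 19 cm, the first image lies past the second lens and serves as a virtual object: d_o2 = L - d_i1 = -26.266 cm.
Applying the thin-lens equation again with f_2 = 13 cm and d_o2 = -26.266 cm gives d_i2 = 8.696 cm.
m_2 = -(8.696)/(-26.266) = 0.3311.
The system's lateral magnification is m_1 m_2 = (-0.4841)(0.3311) = -0.1603.

-0.16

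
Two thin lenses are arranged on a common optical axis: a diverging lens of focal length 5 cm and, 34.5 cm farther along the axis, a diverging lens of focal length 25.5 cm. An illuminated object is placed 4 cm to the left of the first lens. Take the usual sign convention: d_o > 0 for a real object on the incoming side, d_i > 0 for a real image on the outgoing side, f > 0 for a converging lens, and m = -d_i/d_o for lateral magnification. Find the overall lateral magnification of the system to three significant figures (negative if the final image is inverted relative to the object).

0.228

First lens: d_i1 = 1/(1/(-5) - 1/4) = -2.222 cm.
m_1 = -(-2.222)/4 = 0.5556.
With d_i1 < 0 the first image is virtual and lies on the object side; the object distance for lens 2 is d_o2 = 34.5 - (-2.222) = 36.722 cm.
Second lens: d_i2 = 1/(1/(-25.5) - 1/(36.722)) = -15.050 cm.
m_2 = -(-15.050)/(36.722) = 0.4098.
Total m = m_1 x m_2 = (0.5556)(0.4098) = 0.2277.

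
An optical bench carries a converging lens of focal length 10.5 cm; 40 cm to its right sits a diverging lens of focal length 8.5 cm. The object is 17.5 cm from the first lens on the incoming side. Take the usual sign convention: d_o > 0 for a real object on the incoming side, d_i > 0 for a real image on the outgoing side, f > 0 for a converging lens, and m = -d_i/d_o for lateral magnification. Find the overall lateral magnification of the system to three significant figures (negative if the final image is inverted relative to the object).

-0.573

Lens 1: 1/d_i1 = 1/f_1 - 1/d_o1 = 1/10.5 - 1/17.5 = 0.03810 cm^-1, so d_i1 = 26.250 cm.
m_1 = -(26.250)/17.5 = -1.5000.
The intermediate image is 26.250 cm to the right of lens 1, so d_o2 = L - d_i1 = 40 - 26.250 = 13.750 cm.
Lens 2: 1/d_i2 = 1/f_2 - 1/d_o2 = 1/(-8.5) - 1/(13.750) = -0.19037 cm^-1, so d_i2 = -5.253 cm.
m_2 = -(-5.253)/(13.750) = 0.3820.
Total m = m_1 x m_2 = (-1.5000)(0.3820) = -0.5730.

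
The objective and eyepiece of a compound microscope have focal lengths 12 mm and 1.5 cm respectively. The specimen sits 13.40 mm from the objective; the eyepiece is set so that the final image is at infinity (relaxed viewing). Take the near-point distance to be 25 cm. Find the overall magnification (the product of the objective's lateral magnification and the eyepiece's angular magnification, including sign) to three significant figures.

-143

Convert to cm: f_obj = 12 mm = 1.2 cm; d_o = 13.40 mm = 1.34 cm.
Objective: 1/d_i = 1/f_obj - 1/d_o = 1/1.2 - 1/1.34 = 0.08706 cm^-1, so d_i = 11.486 cm.
m_obj = -d_i/d_o = -11.486/1.34 = -8.571.
Eyepiece angular magnification (image at infinity): M_eye = D/f_e = 25/1.5 = 16.667.
Overall M = m_obj x M_eye = (-8.571)(16.667) = -142.86.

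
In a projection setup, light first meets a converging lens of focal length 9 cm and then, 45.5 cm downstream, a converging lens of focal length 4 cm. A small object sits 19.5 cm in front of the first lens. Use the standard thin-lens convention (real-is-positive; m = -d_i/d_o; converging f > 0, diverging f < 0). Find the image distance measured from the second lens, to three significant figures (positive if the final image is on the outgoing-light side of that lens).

Applying the thin-lens equation to the first lens, 1/9 = 1/19.5 + 1/d_i1, which gives d_i1 = 16.714 cm.
Object distance for lens 2: d_o2 = 45.5 - 16.714 = 28.786 cm.
Applying the thin-lens equation again with f_2 = 4 cm and d_o2 = 28.786 cm gives d_i2 = 4.646 cm.

4.65 cm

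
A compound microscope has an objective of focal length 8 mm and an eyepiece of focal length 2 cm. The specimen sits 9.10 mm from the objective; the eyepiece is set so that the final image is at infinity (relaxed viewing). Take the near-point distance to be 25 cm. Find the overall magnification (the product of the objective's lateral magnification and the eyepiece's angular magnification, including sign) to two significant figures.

-91

Convert to cm: f_obj = 8 mm = 0.8 cm; d_o = 9.10 mm = 0.91 cm.
Objective: 1/d_i = 1/f_obj - 1/d_o = 1/0.8 - 1/0.91 = 0.15110 cm^-1, so d_i = 6.618 cm.
m_obj = -d_i/d_o = -6.618/0.91 = -7.273.
Eyepiece angular magnification (image at infinity): M_eye = D/f_e = 25/2 = 12.500.
Overall M = m_obj x M_eye = (-7.273)(12.500) = -90.91.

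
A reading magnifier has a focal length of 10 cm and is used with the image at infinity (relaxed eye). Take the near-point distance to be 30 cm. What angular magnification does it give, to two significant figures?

3.0

M = D/f = 30/10 = 3.000.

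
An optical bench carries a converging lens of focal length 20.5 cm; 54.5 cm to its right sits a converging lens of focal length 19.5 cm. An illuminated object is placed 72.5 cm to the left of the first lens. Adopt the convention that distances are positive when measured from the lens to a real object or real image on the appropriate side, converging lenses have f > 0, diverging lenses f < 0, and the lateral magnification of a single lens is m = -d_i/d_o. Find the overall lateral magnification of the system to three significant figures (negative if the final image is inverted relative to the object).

1.20

Applying the thin-lens equation to the first lens, 1/20.5 = 1/72.5 + 1/d_i1, which gives d_i1 = 28.582 cm.
Its lateral magnification is m_1 = -d_i1/d_o1 = -(28.582)/72.5 = -0.3942.
The intermediate image is 28.582 cm to the right of lens 1, so d_o2 = L - d_i1 = 54.5 - 28.582 = 25.918 cm.
Applying the thin-lens equation again with f_2 = 19.5 cm and d_o2 = 25.918 cm gives d_i2 = 78.745 cm.
m_2 = -(78.745)/(25.918) = -3.0382.
Overall magnification: m = m_1 m_2 = 1.1978.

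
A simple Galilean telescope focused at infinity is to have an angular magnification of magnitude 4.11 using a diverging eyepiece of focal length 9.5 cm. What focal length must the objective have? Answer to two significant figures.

|M| = f_obj/|f_eye|, so f_obj = |M| x |f_eye| = 4.11 x 9.5 = 39.045 cm.

39 cm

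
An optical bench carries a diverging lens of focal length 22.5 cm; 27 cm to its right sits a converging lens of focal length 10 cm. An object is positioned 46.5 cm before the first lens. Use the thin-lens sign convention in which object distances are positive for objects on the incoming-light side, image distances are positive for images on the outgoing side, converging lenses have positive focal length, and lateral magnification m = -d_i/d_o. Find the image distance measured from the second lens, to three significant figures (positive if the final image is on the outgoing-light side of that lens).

First lens: d_i1 = 1/(1/(-22.5) - 1/46.5) = -15.163 cm.
The intermediate image is virtual, 15.163 cm to the left of lens 1, so d_o2 = L - d_i1 = 27 - (-15.163) = 42.163 cm.
Second lens: d_i2 = 1/(1/10 - 1/(42.163)) = 13.109 cm.

13.1 cm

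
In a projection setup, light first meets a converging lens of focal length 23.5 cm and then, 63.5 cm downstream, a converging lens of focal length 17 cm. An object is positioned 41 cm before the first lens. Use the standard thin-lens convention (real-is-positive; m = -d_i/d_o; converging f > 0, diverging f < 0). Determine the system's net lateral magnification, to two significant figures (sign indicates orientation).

Applying the thin-lens equation to the first lens, 1/23.5 = 1/41 + 1/d_i1, which gives d_i1 = 55.057 cm.
Its lateral magnification is m_1 = -d_i1/d_o1 = -(55.057)/41 = -1.3429.
That image sits 8.443 cm in front of the second lens, so d_o2 = 8.443 cm.
Applying the thin-lens equation again with f_2 = 17 cm and d_o2 = 8.443 cm gives d_i2 = -16.773 cm.
m_2 = -(-16.773)/(8.443) = 1.9866.
The system's lateral magnification is m_1 m_2 = (-1.3429)(1.9866) = -2.6678.

-2.7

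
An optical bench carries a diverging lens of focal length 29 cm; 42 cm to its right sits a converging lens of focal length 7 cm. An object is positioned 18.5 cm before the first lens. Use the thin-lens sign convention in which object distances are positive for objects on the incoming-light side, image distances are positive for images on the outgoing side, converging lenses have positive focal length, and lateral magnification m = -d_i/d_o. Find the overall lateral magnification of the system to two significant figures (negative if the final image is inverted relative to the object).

-0.092

Lens 1: 1/d_i1 = 1/f_1 - 1/d_o1 = 1/(-29) - 1/18.5 = -0.08854 cm^-1, so d_i1 = -11.295 cm.
m_1 = -(-11.295)/18.5 = 0.6105.
The intermediate image is virtual, 11.295 cm to the left of lens 1, so d_o2 = L - d_i1 = 42 - (-11.295) = 53.295 cm.
Lens 2: 1/d_i2 = 1/f_2 - 1/d_o2 = 1/7 - 1/(53.295) = 0.12409 cm^-1, so d_i2 = 8.058 cm.
m_2 = -(8.058)/(53.295) = -0.1512.
The system's lateral magnification is m_1 m_2 = (0.6105)(-0.1512) = -0.0923.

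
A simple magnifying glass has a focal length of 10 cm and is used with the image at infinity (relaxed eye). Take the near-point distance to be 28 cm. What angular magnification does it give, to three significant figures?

M = D/f = 28/10 = 2.800.

2.80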